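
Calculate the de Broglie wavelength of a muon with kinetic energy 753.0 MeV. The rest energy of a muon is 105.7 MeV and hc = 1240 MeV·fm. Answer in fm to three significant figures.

Total energy E = KE + m₀c² = 753.0 + 105.7 = 858.7 MeV.
(pc)² = E² − (m₀c²)² = (858.7)² − (105.7)² = 7.262 × 10⁵ MeV², so pc = 852.2 MeV.
λ = hc/(pc) = 1240 MeV·fm / 852.2 MeV = 1.46 fm.

λ = 1.46 fm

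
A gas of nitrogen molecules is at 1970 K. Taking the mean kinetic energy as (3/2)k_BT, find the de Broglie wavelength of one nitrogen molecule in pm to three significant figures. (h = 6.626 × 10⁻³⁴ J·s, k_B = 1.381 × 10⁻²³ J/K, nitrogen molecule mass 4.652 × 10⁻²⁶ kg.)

KE = (3/2)k_BT = 1.5 × 1.381 × 10⁻²³ × 1970 = 4.081 × 10⁻²⁰ J.
p = √(2mKE) = √(2 × 4.652 × 10⁻²⁶ × 4.081 × 10⁻²⁰) = 6.162 × 10⁻²³ kg·m/s.
λ = h/p = 1.08 × 10⁻¹¹ m = 10.8 pm.

λ = 10.8 pm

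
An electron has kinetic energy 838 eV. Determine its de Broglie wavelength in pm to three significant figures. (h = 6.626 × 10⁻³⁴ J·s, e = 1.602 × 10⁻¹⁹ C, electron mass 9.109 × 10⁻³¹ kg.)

KE = 838 eV = 1.342 × 10⁻¹⁶ J.
p = √(2mKE) = √(2 × 9.109 × 10⁻³¹ × 1.342 × 10⁻¹⁶) = 1.564 × 10⁻²³ kg·m/s.
λ = h/p = 6.626 × 10⁻³⁴ / 1.564 × 10⁻²³ = 4.24 × 10⁻¹¹ m = 42.4 pm.

λ = 42.4 pm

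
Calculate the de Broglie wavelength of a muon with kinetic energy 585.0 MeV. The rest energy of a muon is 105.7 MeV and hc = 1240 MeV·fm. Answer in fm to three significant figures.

λ = 1.82 fm

Total energy E = KE + m₀c² = 585.0 + 105.7 = 690.7 MeV.
(pc)² = E² − (m₀c²)² = (690.7)² − (105.7)² = 4.659 × 10⁵ MeV², so pc = 682.6 MeV.
λ = hc/(pc) = 1240 MeV·fm / 682.6 MeV = 1.82 fm.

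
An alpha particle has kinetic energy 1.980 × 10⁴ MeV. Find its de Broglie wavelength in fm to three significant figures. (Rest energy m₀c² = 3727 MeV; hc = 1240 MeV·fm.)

λ = 0.0534 fm

Total energy E = KE + m₀c² = 1.980 × 10⁴ + 3727 = 23527 MeV.
(pc)² = E² − (m₀c²)² = (23527)² − (3727)² = 5.396 × 10⁸ MeV², so pc = 2.323 × 10⁴ MeV.
λ = hc/(pc) = 1240 MeV·fm / 2.323 × 10⁴ MeV = 0.0534 fm.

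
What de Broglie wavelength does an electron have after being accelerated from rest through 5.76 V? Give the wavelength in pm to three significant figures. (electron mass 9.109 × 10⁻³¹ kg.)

KE = eV = 1.602 × 10⁻¹⁹ × 5.760 = 9.228 × 10⁻¹⁹ J.
p = √(2mKE) = √(2 × 9.109 × 10⁻³¹ × 9.228 × 10⁻¹⁹) = 1.297 × 10⁻²⁴ kg·m/s.
λ = h/p = 6.626 × 10⁻³⁴ / 1.297 × 10⁻²⁴ = 5.11 × 10⁻¹⁰ m = 511 pm.

λ = 511 pm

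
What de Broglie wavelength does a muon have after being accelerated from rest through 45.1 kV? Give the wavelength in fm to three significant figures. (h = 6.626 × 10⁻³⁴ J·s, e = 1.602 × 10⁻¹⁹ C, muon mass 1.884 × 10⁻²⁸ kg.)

λ = 402 fm

KE = eV = 1.602 × 10⁻¹⁹ × 4.510 × 10⁴ = 7.225 × 10⁻¹⁵ J.
p = √(2mKE) = √(2 × 1.884 × 10⁻²⁸ × 7.225 × 10⁻¹⁵) = 1.650 × 10⁻²¹ kg·m/s.
λ = h/p = 6.626 × 10⁻³⁴ / 1.650 × 10⁻²¹ = 4.02 × 10⁻¹³ m = 402 fm.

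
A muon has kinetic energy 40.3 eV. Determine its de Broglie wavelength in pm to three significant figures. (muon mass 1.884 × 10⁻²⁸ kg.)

λ = 13.4 pm

KE = 40.3 eV = 6.456 × 10⁻¹⁸ J.
p = √(2mKE) = √(2 × 1.884 × 10⁻²⁸ × 6.456 × 10⁻¹⁸) = 4.932 × 10⁻²³ kg·m/s.
λ = h/p = 6.626 × 10⁻³⁴ / 4.932 × 10⁻²³ = 1.34 × 10⁻¹¹ m = 13.4 pm.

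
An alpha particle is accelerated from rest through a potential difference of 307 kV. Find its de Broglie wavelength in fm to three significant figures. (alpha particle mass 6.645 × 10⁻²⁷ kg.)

KE = 2eV = 2 × 1.602 × 10⁻¹⁹ × 3.070 × 10⁵ = 9.836 × 10⁻¹⁴ J.
p = √(2mKE) = √(2 × 6.645 × 10⁻²⁷ × 9.836 × 10⁻¹⁴) = 3.616 × 10⁻²⁰ kg·m/s.
λ = h/p = 6.626 × 10⁻³⁴ / 3.616 × 10⁻²⁰ = 1.83 × 10⁻¹⁴ m = 18.3 fm.

λ = 18.3 fm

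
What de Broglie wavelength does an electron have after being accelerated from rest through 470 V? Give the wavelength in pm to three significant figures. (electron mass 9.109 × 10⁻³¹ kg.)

λ = 56.6 pm

KE = eV = 1.602 × 10⁻¹⁹ × 470.0 = 7.529 × 10⁻¹⁷ J.
p = √(2mKE) = √(2 × 9.109 × 10⁻³¹ × 7.529 × 10⁻¹⁷) = 1.171 × 10⁻²³ kg·m/s.
λ = h/p = 6.626 × 10⁻³⁴ / 1.171 × 10⁻²³ = 5.66 × 10⁻¹¹ m = 56.6 pm.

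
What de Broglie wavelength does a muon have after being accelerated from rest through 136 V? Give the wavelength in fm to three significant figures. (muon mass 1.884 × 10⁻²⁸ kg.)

KE = eV = 1.602 × 10⁻¹⁹ × 136.0 = 2.179 × 10⁻¹⁷ J.
p = √(2mKE) = √(2 × 1.884 × 10⁻²⁸ × 2.179 × 10⁻¹⁷) = 9.061 × 10⁻²³ kg·m/s.
λ = h/p = 6.626 × 10⁻³⁴ / 9.061 × 10⁻²³ = 7.31 × 10⁻¹² m = 7310 fm.

λ = 7310 fm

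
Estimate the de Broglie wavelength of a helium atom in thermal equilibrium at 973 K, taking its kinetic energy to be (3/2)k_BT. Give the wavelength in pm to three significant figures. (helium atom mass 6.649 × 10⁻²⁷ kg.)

λ = 40.5 pm

KE = (3/2)k_BT = 1.5 × 1.381 × 10⁻²³ × 973 = 2.016 × 10⁻²⁰ J.
p = √(2mKE) = √(2 × 6.649 × 10⁻²⁷ × 2.016 × 10⁻²⁰) = 1.637 × 10⁻²³ kg·m/s.
λ = h/p = 4.05 × 10⁻¹¹ m = 40.5 pm.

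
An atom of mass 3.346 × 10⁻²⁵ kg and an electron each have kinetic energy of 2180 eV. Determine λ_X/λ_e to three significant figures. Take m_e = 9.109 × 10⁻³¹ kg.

At fixed KE, p = √(2mKE) so λ = h/p ∝ 1/√m.
λ_X/λ_e = √(m_e/m_X) = √(9.109 × 10⁻³¹/3.346 × 10⁻²⁵) = √(2.722 × 10⁻⁶) = 1.65 × 10⁻³.

λ_X/λ_e = 1.65 × 10⁻³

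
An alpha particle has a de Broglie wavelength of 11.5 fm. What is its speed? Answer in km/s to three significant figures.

p = h/λ = 6.626 × 10⁻³⁴ / 1.150 × 10⁻¹⁴ = 5.762 × 10⁻²⁰ kg·m/s.
v = p/m = 5.762 × 10⁻²⁰ / 6.645 × 10⁻²⁷ = 8.67 × 10⁶ m/s = 8670 km/s.

v = 8670 km/s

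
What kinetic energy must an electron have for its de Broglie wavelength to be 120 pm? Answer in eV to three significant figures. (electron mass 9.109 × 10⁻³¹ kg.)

p = h/λ = 6.626 × 10⁻³⁴ / 1.200 × 10⁻¹⁰ = 5.522 × 10⁻²⁴ kg·m/s.
KE = p²/(2m) = (5.522 × 10⁻²⁴)² / (2 × 9.109 × 10⁻³¹) = 1.674 × 10⁻¹⁷ J = 104 eV.

KE = 104 eV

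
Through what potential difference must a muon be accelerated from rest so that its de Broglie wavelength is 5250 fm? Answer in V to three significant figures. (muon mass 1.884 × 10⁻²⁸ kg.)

V = 264 V

p = h/λ = 6.626 × 10⁻³⁴ / 5.250 × 10⁻¹² = 1.262 × 10⁻²² kg·m/s.
KE = p²/(2m) = 4.227 × 10⁻¹⁷ J.
V = KE/e = 4.227 × 10⁻¹⁷ / (1.602 × 10⁻¹⁹) = 264 V.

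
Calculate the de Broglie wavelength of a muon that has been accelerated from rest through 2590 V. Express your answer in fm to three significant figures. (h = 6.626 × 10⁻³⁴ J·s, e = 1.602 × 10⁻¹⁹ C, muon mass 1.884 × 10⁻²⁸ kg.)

λ = 1680 fm

KE = eV = 1.602 × 10⁻¹⁹ × 2590 = 4.149 × 10⁻¹⁶ J.
p = √(2mKE) = √(2 × 1.884 × 10⁻²⁸ × 4.149 × 10⁻¹⁶) = 3.954 × 10⁻²² kg·m/s.
λ = h/p = 6.626 × 10⁻³⁴ / 3.954 × 10⁻²² = 1.68 × 10⁻¹² m = 1680 fm.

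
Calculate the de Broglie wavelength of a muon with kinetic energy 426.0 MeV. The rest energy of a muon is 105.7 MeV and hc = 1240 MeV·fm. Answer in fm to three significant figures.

λ = 2.38 fm

Total energy E = KE + m₀c² = 426.0 + 105.7 = 531.7 MeV.
(pc)² = E² − (m₀c²)² = (531.7)² − (105.7)² = 2.715 × 10⁵ MeV², so pc = 521.1 MeV.
λ = hc/(pc) = 1240 MeV·fm / 521.1 MeV = 2.38 fm.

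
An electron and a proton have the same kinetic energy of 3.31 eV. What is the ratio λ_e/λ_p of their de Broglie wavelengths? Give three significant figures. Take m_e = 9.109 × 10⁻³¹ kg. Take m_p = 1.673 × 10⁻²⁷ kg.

λ_e/λ_p = 42.9

At fixed KE, p = √(2mKE) so λ = h/p ∝ 1/√m.
λ_e/λ_p = √(m_p/m_e) = √(1.673 × 10⁻²⁷/9.109 × 10⁻³¹) = √(1837) = 42.9.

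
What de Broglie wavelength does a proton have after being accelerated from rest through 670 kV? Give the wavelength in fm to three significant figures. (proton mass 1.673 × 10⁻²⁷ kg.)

λ = 35.0 fm

KE = eV = 1.602 × 10⁻¹⁹ × 6.700 × 10⁵ = 1.073 × 10⁻¹³ J.
p = √(2mKE) = √(2 × 1.673 × 10⁻²⁷ × 1.073 × 10⁻¹³) = 1.895 × 10⁻²⁰ kg·m/s.
λ = h/p = 6.626 × 10⁻³⁴ / 1.895 × 10⁻²⁰ = 3.50 × 10⁻¹⁴ m = 35.0 fm.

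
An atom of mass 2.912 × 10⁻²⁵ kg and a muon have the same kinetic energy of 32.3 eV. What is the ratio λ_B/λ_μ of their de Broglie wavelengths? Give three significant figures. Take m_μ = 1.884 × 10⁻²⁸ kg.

λ_B/λ_μ = 0.0254

At fixed KE, p = √(2mKE) so λ = h/p ∝ 1/√m.
λ_B/λ_μ = √(m_μ/m_B) = √(1.884 × 10⁻²⁸/2.912 × 10⁻²⁵) = √(6.470 × 10⁻⁴) = 0.0254.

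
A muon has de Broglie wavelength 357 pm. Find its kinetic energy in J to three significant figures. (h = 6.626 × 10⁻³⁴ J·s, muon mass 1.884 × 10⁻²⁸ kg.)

KE = 9.14 × 10⁻²¹ J

p = h/λ = 6.626 × 10⁻³⁴ / 3.570 × 10⁻¹⁰ = 1.856 × 10⁻²⁴ kg·m/s.
KE = p²/(2m) = (1.856 × 10⁻²⁴)² / (2 × 1.884 × 10⁻²⁸) = 9.142 × 10⁻²¹ J = 9.14 × 10⁻²¹ J.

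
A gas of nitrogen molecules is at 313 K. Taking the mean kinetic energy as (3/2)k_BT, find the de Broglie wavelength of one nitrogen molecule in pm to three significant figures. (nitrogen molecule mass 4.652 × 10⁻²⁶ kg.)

λ = 27.0 pm

KE = (3/2)k_BT = 1.5 × 1.381 × 10⁻²³ × 313 = 6.484 × 10⁻²¹ J.
p = √(2mKE) = √(2 × 4.652 × 10⁻²⁶ × 6.484 × 10⁻²¹) = 2.456 × 10⁻²³ kg·m/s.
λ = h/p = 2.70 × 10⁻¹¹ m = 27.0 pm.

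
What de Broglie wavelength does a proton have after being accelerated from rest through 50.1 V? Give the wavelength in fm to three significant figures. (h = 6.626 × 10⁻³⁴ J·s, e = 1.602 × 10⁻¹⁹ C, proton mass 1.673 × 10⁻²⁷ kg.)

λ = 4040 fm

KE = eV = 1.602 × 10⁻¹⁹ × 50.10 = 8.026 × 10⁻¹⁸ J.
p = √(2mKE) = √(2 × 1.673 × 10⁻²⁷ × 8.026 × 10⁻¹⁸) = 1.639 × 10⁻²² kg·m/s.
λ = h/p = 6.626 × 10⁻³⁴ / 1.639 × 10⁻²² = 4.04 × 10⁻¹² m = 4040 fm.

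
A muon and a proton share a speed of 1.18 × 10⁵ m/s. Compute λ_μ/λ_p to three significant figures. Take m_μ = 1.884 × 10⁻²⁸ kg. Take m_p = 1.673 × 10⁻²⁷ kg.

At fixed v, p = mv so λ = h/(mv) ∝ 1/m.
λ_μ/λ_p = m_p/m_μ = 1.673 × 10⁻²⁷/1.884 × 10⁻²⁸ = 8.88.

λ_μ/λ_p = 8.88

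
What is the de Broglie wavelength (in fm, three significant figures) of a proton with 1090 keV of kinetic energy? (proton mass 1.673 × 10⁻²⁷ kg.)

λ = 27.4 fm

KE = 1090 keV = 1.746 × 10⁻¹³ J.
p = √(2mKE) = √(2 × 1.673 × 10⁻²⁷ × 1.746 × 10⁻¹³) = 2.417 × 10⁻²⁰ kg·m/s.
λ = h/p = 6.626 × 10⁻³⁴ / 2.417 × 10⁻²⁰ = 2.74 × 10⁻¹⁴ m = 27.4 fm.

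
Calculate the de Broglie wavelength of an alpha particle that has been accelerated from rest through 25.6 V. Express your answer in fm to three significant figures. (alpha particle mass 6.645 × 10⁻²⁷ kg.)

λ = 2010 fm

KE = 2eV = 2 × 1.602 × 10⁻¹⁹ × 25.60 = 8.202 × 10⁻¹⁸ J.
p = √(2mKE) = √(2 × 6.645 × 10⁻²⁷ × 8.202 × 10⁻¹⁸) = 3.302 × 10⁻²² kg·m/s.
λ = h/p = 6.626 × 10⁻³⁴ / 3.302 × 10⁻²² = 2.01 × 10⁻¹² m = 2010 fm.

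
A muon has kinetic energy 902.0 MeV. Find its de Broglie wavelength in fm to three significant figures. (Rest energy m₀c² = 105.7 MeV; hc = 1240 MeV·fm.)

Total energy E = KE + m₀c² = 902.0 + 105.7 = 1007.7 MeV.
(pc)² = E² − (m₀c²)² = (1007.7)² − (105.7)² = 1.004 × 10⁶ MeV², so pc = 1002 MeV.
λ = hc/(pc) = 1240 MeV·fm / 1002 MeV = 1.24 fm.

λ = 1.24 fm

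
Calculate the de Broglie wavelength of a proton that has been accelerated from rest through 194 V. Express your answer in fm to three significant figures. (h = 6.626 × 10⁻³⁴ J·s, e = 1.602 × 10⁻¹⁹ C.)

KE = eV = 1.602 × 10⁻¹⁹ × 194.0 = 3.108 × 10⁻¹⁷ J.
p = √(2mKE) = √(2 × 1.673 × 10⁻²⁷ × 3.108 × 10⁻¹⁷) = 3.225 × 10⁻²² kg·m/s.
λ = h/p = 6.626 × 10⁻³⁴ / 3.225 × 10⁻²² = 2.05 × 10⁻¹² m = 2050 fm.

λ = 2050 fm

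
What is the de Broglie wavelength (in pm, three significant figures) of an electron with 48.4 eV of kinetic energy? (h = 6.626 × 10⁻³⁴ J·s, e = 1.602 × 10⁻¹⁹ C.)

λ = 176 pm

KE = 48.4 eV = 7.754 × 10⁻¹⁸ J.
p = √(2mKE) = √(2 × 9.109 × 10⁻³¹ × 7.754 × 10⁻¹⁸) = 3.758 × 10⁻²⁴ kg·m/s.
λ = h/p = 6.626 × 10⁻³⁴ / 3.758 × 10⁻²⁴ = 1.76 × 10⁻¹⁰ m = 176 pm.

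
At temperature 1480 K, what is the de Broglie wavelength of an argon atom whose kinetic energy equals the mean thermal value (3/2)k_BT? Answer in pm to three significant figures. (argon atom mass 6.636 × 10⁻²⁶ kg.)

λ = 10.4 pm

KE = (3/2)k_BT = 1.5 × 1.381 × 10⁻²³ × 1480 = 3.066 × 10⁻²⁰ J.
p = √(2mKE) = √(2 × 6.636 × 10⁻²⁶ × 3.066 × 10⁻²⁰) = 6.379 × 10⁻²³ kg·m/s.
λ = h/p = 1.04 × 10⁻¹¹ m = 10.4 pm.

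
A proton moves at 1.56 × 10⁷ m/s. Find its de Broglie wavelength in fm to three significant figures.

λ = 25.4 fm

p = mv = 1.673 × 10⁻²⁷ × 1.56 × 10⁷ = 2.610 × 10⁻²⁰ kg·m/s.
λ = h/p = 6.626 × 10⁻³⁴ / 2.610 × 10⁻²⁰ = 2.54 × 10⁻¹⁴ m = 25.4 fm.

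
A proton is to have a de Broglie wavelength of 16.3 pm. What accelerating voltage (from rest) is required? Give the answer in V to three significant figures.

p = h/λ = 6.626 × 10⁻³⁴ / 1.630 × 10⁻¹¹ = 4.065 × 10⁻²³ kg·m/s.
KE = p²/(2m) = 4.939 × 10⁻¹⁹ J.
V = KE/e = 4.939 × 10⁻¹⁹ / (1.602 × 10⁻¹⁹) = 3.08 V.

V = 3.08 V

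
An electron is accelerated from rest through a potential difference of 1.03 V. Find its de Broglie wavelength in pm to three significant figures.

KE = eV = 1.602 × 10⁻¹⁹ × 1.030 = 1.650 × 10⁻¹⁹ J.
p = √(2mKE) = √(2 × 9.109 × 10⁻³¹ × 1.650 × 10⁻¹⁹) = 5.483 × 10⁻²⁵ kg·m/s.
λ = h/p = 6.626 × 10⁻³⁴ / 5.483 × 10⁻²⁵ = 1.21 × 10⁻⁹ m = 1210 pm.

λ = 1210 pm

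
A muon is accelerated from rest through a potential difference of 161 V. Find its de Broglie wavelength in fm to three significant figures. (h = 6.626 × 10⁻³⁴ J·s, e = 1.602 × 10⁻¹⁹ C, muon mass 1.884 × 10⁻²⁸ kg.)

KE = eV = 1.602 × 10⁻¹⁹ × 161.0 = 2.579 × 10⁻¹⁷ J.
p = √(2mKE) = √(2 × 1.884 × 10⁻²⁸ × 2.579 × 10⁻¹⁷) = 9.858 × 10⁻²³ kg·m/s.
λ = h/p = 6.626 × 10⁻³⁴ / 9.858 × 10⁻²³ = 6.72 × 10⁻¹² m = 6720 fm.

λ = 6720 fm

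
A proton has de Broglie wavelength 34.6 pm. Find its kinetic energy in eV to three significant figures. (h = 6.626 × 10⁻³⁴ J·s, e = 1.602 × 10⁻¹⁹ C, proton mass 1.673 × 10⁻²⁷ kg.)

p = h/λ = 6.626 × 10⁻³⁴ / 3.460 × 10⁻¹¹ = 1.915 × 10⁻²³ kg·m/s.
KE = p²/(2m) = (1.915 × 10⁻²³)² / (2 × 1.673 × 10⁻²⁷) = 1.096 × 10⁻¹⁹ J = 0.684 eV.

KE = 0.684 eV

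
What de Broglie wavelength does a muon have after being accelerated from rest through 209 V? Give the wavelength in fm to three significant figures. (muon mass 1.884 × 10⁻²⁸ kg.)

λ = 5900 fm

KE = eV = 1.602 × 10⁻¹⁹ × 209.0 = 3.348 × 10⁻¹⁷ J.
p = √(2mKE) = √(2 × 1.884 × 10⁻²⁸ × 3.348 × 10⁻¹⁷) = 1.123 × 10⁻²² kg·m/s.
λ = h/p = 6.626 × 10⁻³⁴ / 1.123 × 10⁻²² = 5.90 × 10⁻¹² m = 5900 fm.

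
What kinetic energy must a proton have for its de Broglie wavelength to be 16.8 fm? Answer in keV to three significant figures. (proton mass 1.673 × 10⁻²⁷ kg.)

KE = 2900 keV

p = h/λ = 6.626 × 10⁻³⁴ / 1.680 × 10⁻¹⁴ = 3.944 × 10⁻²⁰ kg·m/s.
KE = p²/(2m) = (3.944 × 10⁻²⁰)² / (2 × 1.673 × 10⁻²⁷) = 4.649 × 10⁻¹³ J = 2900 keV.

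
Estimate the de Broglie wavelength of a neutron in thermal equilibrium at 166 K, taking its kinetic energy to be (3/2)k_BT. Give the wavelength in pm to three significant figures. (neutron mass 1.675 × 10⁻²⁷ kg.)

λ = 195 pm

KE = (3/2)k_BT = 1.5 × 1.381 × 10⁻²³ × 166 = 3.439 × 10⁻²¹ J.
p = √(2mKE) = √(2 × 1.675 × 10⁻²⁷ × 3.439 × 10⁻²¹) = 3.394 × 10⁻²⁴ kg·m/s.
λ = h/p = 1.95 × 10⁻¹⁰ m = 195 pm.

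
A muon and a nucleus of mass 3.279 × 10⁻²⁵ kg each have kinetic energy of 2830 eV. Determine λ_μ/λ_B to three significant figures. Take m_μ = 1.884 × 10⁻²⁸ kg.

λ_μ/λ_B = 41.7

At fixed KE, p = √(2mKE) so λ = h/p ∝ 1/√m.
λ_μ/λ_B = √(m_B/m_μ) = √(3.279 × 10⁻²⁵/1.884 × 10⁻²⁸) = √(1740) = 41.7.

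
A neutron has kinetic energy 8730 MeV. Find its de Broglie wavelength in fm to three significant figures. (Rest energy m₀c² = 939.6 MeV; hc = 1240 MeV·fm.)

Total energy E = KE + m₀c² = 8730 + 939.6 = 9669.6 MeV.
(pc)² = E² − (m₀c²)² = (9669.6)² − (939.6)² = 9.262 × 10⁷ MeV², so pc = 9624 MeV.
λ = hc/(pc) = 1240 MeV·fm / 9624 MeV = 0.129 fm.

λ = 0.129 fm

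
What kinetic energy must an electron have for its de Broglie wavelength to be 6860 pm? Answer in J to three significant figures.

KE = 5.12 × 10⁻²¹ J

p = h/λ = 6.626 × 10⁻³⁴ / 6.860 × 10⁻⁹ = 9.659 × 10⁻²⁶ kg·m/s.
KE = p²/(2m) = (9.659 × 10⁻²⁶)² / (2 × 9.109 × 10⁻³¹) = 5.121 × 10⁻²¹ J = 5.12 × 10⁻²¹ J.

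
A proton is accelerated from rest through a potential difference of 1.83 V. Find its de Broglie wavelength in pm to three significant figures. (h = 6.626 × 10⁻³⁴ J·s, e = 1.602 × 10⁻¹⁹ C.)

λ = 21.2 pm

KE = eV = 1.602 × 10⁻¹⁹ × 1.830 = 2.932 × 10⁻¹⁹ J.
p = √(2mKE) = √(2 × 1.673 × 10⁻²⁷ × 2.932 × 10⁻¹⁹) = 3.132 × 10⁻²³ kg·m/s.
λ = h/p = 6.626 × 10⁻³⁴ / 3.132 × 10⁻²³ = 2.12 × 10⁻¹¹ m = 21.2 pm.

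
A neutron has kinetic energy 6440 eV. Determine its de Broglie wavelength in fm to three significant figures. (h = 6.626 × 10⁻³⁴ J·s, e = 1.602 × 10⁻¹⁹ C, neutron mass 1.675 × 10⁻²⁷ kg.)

λ = 356 fm

KE = 6440 eV = 1.032 × 10⁻¹⁵ J.
p = √(2mKE) = √(2 × 1.675 × 10⁻²⁷ × 1.032 × 10⁻¹⁵) = 1.859 × 10⁻²¹ kg·m/s.
λ = h/p = 6.626 × 10⁻³⁴ / 1.859 × 10⁻²¹ = 3.56 × 10⁻¹³ m = 356 fm.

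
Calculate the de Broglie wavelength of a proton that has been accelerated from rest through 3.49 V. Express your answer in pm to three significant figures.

KE = eV = 1.602 × 10⁻¹⁹ × 3.490 = 5.591 × 10⁻¹⁹ J.
p = √(2mKE) = √(2 × 1.673 × 10⁻²⁷ × 5.591 × 10⁻¹⁹) = 4.325 × 10⁻²³ kg·m/s.
λ = h/p = 6.626 × 10⁻³⁴ / 4.325 × 10⁻²³ = 1.53 × 10⁻¹¹ m = 15.3 pm.

λ = 15.3 pm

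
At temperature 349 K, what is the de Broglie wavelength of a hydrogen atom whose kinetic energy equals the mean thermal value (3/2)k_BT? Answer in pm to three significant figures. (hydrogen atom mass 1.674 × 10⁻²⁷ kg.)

λ = 135 pm

KE = (3/2)k_BT = 1.5 × 1.381 × 10⁻²³ × 349 = 7.230 × 10⁻²¹ J.
p = √(2mKE) = √(2 × 1.674 × 10⁻²⁷ × 7.230 × 10⁻²¹) = 4.920 × 10⁻²⁴ kg·m/s.
λ = h/p = 1.35 × 10⁻¹⁰ m = 135 pm.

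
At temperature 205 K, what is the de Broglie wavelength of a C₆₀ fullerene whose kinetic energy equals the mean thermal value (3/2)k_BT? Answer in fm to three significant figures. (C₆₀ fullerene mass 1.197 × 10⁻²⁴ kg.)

KE = (3/2)k_BT = 1.5 × 1.381 × 10⁻²³ × 205 = 4.247 × 10⁻²¹ J.
p = √(2mKE) = √(2 × 1.197 × 10⁻²⁴ × 4.247 × 10⁻²¹) = 1.008 × 10⁻²² kg·m/s.
λ = h/p = 6.57 × 10⁻¹² m = 6570 fm.

λ = 6570 fm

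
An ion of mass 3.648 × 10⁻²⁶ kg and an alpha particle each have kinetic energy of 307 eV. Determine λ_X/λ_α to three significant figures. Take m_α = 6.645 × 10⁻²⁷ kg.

λ_X/λ_α = 0.427

At fixed KE, p = √(2mKE) so λ = h/p ∝ 1/√m.
λ_X/λ_α = √(m_α/m_X) = √(6.645 × 10⁻²⁷/3.648 × 10⁻²⁶) = √(0.1822) = 0.427.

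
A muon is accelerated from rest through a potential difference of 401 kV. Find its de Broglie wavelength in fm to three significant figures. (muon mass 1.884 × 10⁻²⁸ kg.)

KE = eV = 1.602 × 10⁻¹⁹ × 4.010 × 10⁵ = 6.424 × 10⁻¹⁴ J.
p = √(2mKE) = √(2 × 1.884 × 10⁻²⁸ × 6.424 × 10⁻¹⁴) = 4.920 × 10⁻²¹ kg·m/s.
λ = h/p = 6.626 × 10⁻³⁴ / 4.920 × 10⁻²¹ = 1.35 × 10⁻¹³ m = 135 fm.

λ = 135 fm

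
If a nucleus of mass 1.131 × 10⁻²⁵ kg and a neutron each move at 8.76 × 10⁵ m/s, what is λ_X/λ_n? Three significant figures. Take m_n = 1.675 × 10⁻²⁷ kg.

λ_X/λ_n = 0.0148

At fixed v, p = mv so λ = h/(mv) ∝ 1/m.
λ_X/λ_n = m_n/m_X = 1.675 × 10⁻²⁷/1.131 × 10⁻²⁵ = 0.0148.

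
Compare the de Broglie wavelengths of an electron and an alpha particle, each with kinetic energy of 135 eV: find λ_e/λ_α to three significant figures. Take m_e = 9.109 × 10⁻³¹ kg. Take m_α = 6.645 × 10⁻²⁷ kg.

At fixed KE, p = √(2mKE) so λ = h/p ∝ 1/√m.
λ_e/λ_α = √(m_α/m_e) = √(6.645 × 10⁻²⁷/9.109 × 10⁻³¹) = √(7295) = 85.4.

λ_e/λ_α = 85.4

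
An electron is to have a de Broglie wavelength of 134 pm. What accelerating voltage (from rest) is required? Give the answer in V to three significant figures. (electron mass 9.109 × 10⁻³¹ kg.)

p = h/λ = 6.626 × 10⁻³⁴ / 1.340 × 10⁻¹⁰ = 4.945 × 10⁻²⁴ kg·m/s.
KE = p²/(2m) = 1.342 × 10⁻¹⁷ J.
V = KE/e = 1.342 × 10⁻¹⁷ / (1.602 × 10⁻¹⁹) = 83.8 V.

V = 83.8 V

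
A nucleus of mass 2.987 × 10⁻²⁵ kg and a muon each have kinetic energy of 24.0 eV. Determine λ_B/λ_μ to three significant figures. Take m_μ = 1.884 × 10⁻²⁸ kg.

λ_B/λ_μ = 0.0251

At fixed KE, p = √(2mKE) so λ = h/p ∝ 1/√m.
λ_B/λ_μ = √(m_μ/m_B) = √(1.884 × 10⁻²⁸/2.987 × 10⁻²⁵) = √(6.307 × 10⁻⁴) = 0.0251.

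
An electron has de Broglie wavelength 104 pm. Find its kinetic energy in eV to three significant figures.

p = h/λ = 6.626 × 10⁻³⁴ / 1.040 × 10⁻¹⁰ = 6.371 × 10⁻²⁴ kg·m/s.
KE = p²/(2m) = (6.371 × 10⁻²⁴)² / (2 × 9.109 × 10⁻³¹) = 2.228 × 10⁻¹⁷ J = 139 eV.

KE = 139 eV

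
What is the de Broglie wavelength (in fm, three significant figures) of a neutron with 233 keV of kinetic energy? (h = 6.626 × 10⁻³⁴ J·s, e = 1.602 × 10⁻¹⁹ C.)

KE = 233 keV = 3.733 × 10⁻¹⁴ J.
p = √(2mKE) = √(2 × 1.675 × 10⁻²⁷ × 3.733 × 10⁻¹⁴) = 1.118 × 10⁻²⁰ kg·m/s.
λ = h/p = 6.626 × 10⁻³⁴ / 1.118 × 10⁻²⁰ = 5.93 × 10⁻¹⁴ m = 59.3 fm.

λ = 59.3 fm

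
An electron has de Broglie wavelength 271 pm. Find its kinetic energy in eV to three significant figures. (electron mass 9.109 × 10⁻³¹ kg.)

p = h/λ = 6.626 × 10⁻³⁴ / 2.710 × 10⁻¹⁰ = 2.445 × 10⁻²⁴ kg·m/s.
KE = p²/(2m) = (2.445 × 10⁻²⁴)² / (2 × 9.109 × 10⁻³¹) = 3.281 × 10⁻¹⁸ J = 20.5 eV.

KE = 20.5 eV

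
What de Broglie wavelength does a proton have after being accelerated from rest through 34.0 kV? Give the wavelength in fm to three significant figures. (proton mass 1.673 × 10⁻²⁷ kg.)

λ = 155 fm

KE = eV = 1.602 × 10⁻¹⁹ × 3.400 × 10⁴ = 5.447 × 10⁻¹⁵ J.
p = √(2mKE) = √(2 × 1.673 × 10⁻²⁷ × 5.447 × 10⁻¹⁵) = 4.269 × 10⁻²¹ kg·m/s.
λ = h/p = 6.626 × 10⁻³⁴ / 4.269 × 10⁻²¹ = 1.55 × 10⁻¹³ m = 155 fm.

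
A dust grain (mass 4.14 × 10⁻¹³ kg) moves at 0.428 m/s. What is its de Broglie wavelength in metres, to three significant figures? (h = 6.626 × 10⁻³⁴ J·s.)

p = mv = 4.14 × 10⁻¹³ × 0.428 = 1.772 × 10⁻¹³ kg·m/s.
λ = h/p = 6.626 × 10⁻³⁴ / 1.772 × 10⁻¹³ = 3.74 × 10⁻²¹ m.

λ = 3.74 × 10⁻²¹ m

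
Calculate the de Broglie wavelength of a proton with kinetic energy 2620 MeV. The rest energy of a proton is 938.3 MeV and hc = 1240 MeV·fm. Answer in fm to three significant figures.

Total energy E = KE + m₀c² = 2620 + 938.3 = 3558.3 MeV.
(pc)² = E² − (m₀c²)² = (3558.3)² − (938.3)² = 1.178 × 10⁷ MeV², so pc = 3432 MeV.
λ = hc/(pc) = 1240 MeV·fm / 3432 MeV = 0.361 fm.

λ = 0.361 fm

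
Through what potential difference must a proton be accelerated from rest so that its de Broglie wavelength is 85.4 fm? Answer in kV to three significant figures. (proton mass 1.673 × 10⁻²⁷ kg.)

V = 112 kV

p = h/λ = 6.626 × 10⁻³⁴ / 8.540 × 10⁻¹⁴ = 7.759 × 10⁻²¹ kg·m/s.
KE = p²/(2m) = 1.799 × 10⁻¹⁴ J.
V = KE/e = 1.799 × 10⁻¹⁴ / (1.602 × 10⁻¹⁹) = 112 kV.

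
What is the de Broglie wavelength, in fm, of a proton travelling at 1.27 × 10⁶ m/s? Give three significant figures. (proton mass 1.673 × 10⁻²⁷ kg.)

p = mv = 1.673 × 10⁻²⁷ × 1.27 × 10⁶ = 2.125 × 10⁻²¹ kg·m/s.
λ = h/p = 6.626 × 10⁻³⁴ / 2.125 × 10⁻²¹ = 3.12 × 10⁻¹³ m = 312 fm.

λ = 312 fm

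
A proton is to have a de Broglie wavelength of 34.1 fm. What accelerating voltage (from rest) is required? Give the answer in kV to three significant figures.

V = 704 kV

p = h/λ = 6.626 × 10⁻³⁴ / 3.410 × 10⁻¹⁴ = 1.943 × 10⁻²⁰ kg·m/s.
KE = p²/(2m) = 1.128 × 10⁻¹³ J.
V = KE/e = 1.128 × 10⁻¹³ / (1.602 × 10⁻¹⁹) = 704 kV.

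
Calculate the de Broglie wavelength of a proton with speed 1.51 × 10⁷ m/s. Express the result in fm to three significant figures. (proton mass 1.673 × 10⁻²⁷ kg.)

λ = 26.2 fm

p = mv = 1.673 × 10⁻²⁷ × 1.51 × 10⁷ = 2.526 × 10⁻²⁰ kg·m/s.
λ = h/p = 6.626 × 10⁻³⁴ / 2.526 × 10⁻²⁰ = 2.62 × 10⁻¹⁴ m = 26.2 fm.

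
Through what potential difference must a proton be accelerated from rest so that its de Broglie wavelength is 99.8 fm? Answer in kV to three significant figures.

p = h/λ = 6.626 × 10⁻³⁴ / 9.980 × 10⁻¹⁴ = 6.639 × 10⁻²¹ kg·m/s.
KE = p²/(2m) = 1.317 × 10⁻¹⁴ J.
V = KE/e = 1.317 × 10⁻¹⁴ / (1.602 × 10⁻¹⁹) = 82.2 kV.

V = 82.2 kV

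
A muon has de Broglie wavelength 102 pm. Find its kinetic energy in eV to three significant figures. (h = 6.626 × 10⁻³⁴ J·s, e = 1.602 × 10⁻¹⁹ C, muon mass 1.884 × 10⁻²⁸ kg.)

KE = 0.699 eV

p = h/λ = 6.626 × 10⁻³⁴ / 1.020 × 10⁻¹⁰ = 6.496 × 10⁻²⁴ kg·m/s.
KE = p²/(2m) = (6.496 × 10⁻²⁴)² / (2 × 1.884 × 10⁻²⁸) = 1.120 × 10⁻¹⁹ J = 0.699 eV.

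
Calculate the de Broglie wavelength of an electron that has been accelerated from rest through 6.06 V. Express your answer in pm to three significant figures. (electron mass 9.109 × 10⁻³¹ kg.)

λ = 498 pm

KE = eV = 1.602 × 10⁻¹⁹ × 6.060 = 9.708 × 10⁻¹⁹ J.
p = √(2mKE) = √(2 × 9.109 × 10⁻³¹ × 9.708 × 10⁻¹⁹) = 1.330 × 10⁻²⁴ kg·m/s.
λ = h/p = 6.626 × 10⁻³⁴ / 1.330 × 10⁻²⁴ = 4.98 × 10⁻¹⁰ m = 498 pm.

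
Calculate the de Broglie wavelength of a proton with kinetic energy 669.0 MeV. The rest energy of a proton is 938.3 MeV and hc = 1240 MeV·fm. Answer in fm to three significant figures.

Total energy E = KE + m₀c² = 669.0 + 938.3 = 1607.3 MeV.
(pc)² = E² − (m₀c²)² = (1607.3)² − (938.3)² = 1.703 × 10⁶ MeV², so pc = 1305 MeV.
λ = hc/(pc) = 1240 MeV·fm / 1305 MeV = 0.950 fm.

λ = 0.950 fm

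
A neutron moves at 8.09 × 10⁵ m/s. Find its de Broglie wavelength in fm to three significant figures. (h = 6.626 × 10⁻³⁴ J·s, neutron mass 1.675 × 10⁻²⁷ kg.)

p = mv = 1.675 × 10⁻²⁷ × 8.09 × 10⁵ = 1.355 × 10⁻²¹ kg·m/s.
λ = h/p = 6.626 × 10⁻³⁴ / 1.355 × 10⁻²¹ = 4.89 × 10⁻¹³ m = 489 fm.

λ = 489 fm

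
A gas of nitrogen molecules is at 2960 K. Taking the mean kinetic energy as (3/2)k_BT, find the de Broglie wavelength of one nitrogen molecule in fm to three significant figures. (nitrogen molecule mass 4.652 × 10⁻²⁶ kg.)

KE = (3/2)k_BT = 1.5 × 1.381 × 10⁻²³ × 2960 = 6.132 × 10⁻²⁰ J.
p = √(2mKE) = √(2 × 4.652 × 10⁻²⁶ × 6.132 × 10⁻²⁰) = 7.553 × 10⁻²³ kg·m/s.
λ = h/p = 8.77 × 10⁻¹² m = 8770 fm.

λ = 8770 fm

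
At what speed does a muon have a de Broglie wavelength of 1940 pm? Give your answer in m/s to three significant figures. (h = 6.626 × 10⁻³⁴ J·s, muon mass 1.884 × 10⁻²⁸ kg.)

v = 1810 m/s

p = h/λ = 6.626 × 10⁻³⁴ / 1.940 × 10⁻⁹ = 3.415 × 10⁻²⁵ kg·m/s.
v = p/m = 3.415 × 10⁻²⁵ / 1.884 × 10⁻²⁸ = 1.81 × 10³ m/s = 1810 m/s.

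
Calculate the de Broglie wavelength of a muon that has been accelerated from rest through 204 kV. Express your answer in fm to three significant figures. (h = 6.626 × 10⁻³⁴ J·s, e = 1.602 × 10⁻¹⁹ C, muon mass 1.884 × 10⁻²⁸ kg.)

λ = 189 fm

KE = eV = 1.602 × 10⁻¹⁹ × 2.040 × 10⁵ = 3.268 × 10⁻¹⁴ J.
p = √(2mKE) = √(2 × 1.884 × 10⁻²⁸ × 3.268 × 10⁻¹⁴) = 3.509 × 10⁻²¹ kg·m/s.
λ = h/p = 6.626 × 10⁻³⁴ / 3.509 × 10⁻²¹ = 1.89 × 10⁻¹³ m = 189 fm.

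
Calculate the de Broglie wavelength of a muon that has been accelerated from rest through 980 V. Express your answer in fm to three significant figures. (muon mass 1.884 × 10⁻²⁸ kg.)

λ = 2720 fm

KE = eV = 1.602 × 10⁻¹⁹ × 980.0 = 1.570 × 10⁻¹⁶ J.
p = √(2mKE) = √(2 × 1.884 × 10⁻²⁸ × 1.570 × 10⁻¹⁶) = 2.432 × 10⁻²² kg·m/s.
λ = h/p = 6.626 × 10⁻³⁴ / 2.432 × 10⁻²² = 2.72 × 10⁻¹² m = 2720 fm.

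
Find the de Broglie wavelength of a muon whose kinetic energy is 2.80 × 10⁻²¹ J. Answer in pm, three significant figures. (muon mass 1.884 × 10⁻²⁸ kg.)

λ = 645 pm

p = √(2mKE) = √(2 × 1.884 × 10⁻²⁸ × 2.800 × 10⁻²¹) = 1.027 × 10⁻²⁴ kg·m/s.
λ = h/p = 6.626 × 10⁻³⁴ / 1.027 × 10⁻²⁴ = 6.45 × 10⁻¹⁰ m = 645 pm.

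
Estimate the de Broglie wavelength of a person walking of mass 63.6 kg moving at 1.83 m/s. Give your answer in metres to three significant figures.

λ = 5.69 × 10⁻³⁶ m

p = mv = 63.6 × 1.83 = 1.164 × 10² kg·m/s.
λ = h/p = 6.626 × 10⁻³⁴ / 1.164 × 10² = 5.69 × 10⁻³⁶ m.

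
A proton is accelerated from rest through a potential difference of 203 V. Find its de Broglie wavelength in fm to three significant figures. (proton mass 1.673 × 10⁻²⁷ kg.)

KE = eV = 1.602 × 10⁻¹⁹ × 203.0 = 3.252 × 10⁻¹⁷ J.
p = √(2mKE) = √(2 × 1.673 × 10⁻²⁷ × 3.252 × 10⁻¹⁷) = 3.299 × 10⁻²² kg·m/s.
λ = h/p = 6.626 × 10⁻³⁴ / 3.299 × 10⁻²² = 2.01 × 10⁻¹² m = 2010 fm.

λ = 2010 fm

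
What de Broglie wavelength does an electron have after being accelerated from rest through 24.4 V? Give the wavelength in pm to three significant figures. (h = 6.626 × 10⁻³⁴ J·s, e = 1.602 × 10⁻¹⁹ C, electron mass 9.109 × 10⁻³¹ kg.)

KE = eV = 1.602 × 10⁻¹⁹ × 24.40 = 3.909 × 10⁻¹⁸ J.
p = √(2mKE) = √(2 × 9.109 × 10⁻³¹ × 3.909 × 10⁻¹⁸) = 2.669 × 10⁻²⁴ kg·m/s.
λ = h/p = 6.626 × 10⁻³⁴ / 2.669 × 10⁻²⁴ = 2.48 × 10⁻¹⁰ m = 248 pm.

λ = 248 pm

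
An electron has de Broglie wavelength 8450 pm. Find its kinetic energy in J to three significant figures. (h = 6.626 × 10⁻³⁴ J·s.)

p = h/λ = 6.626 × 10⁻³⁴ / 8.450 × 10⁻⁹ = 7.841 × 10⁻²⁶ kg·m/s.
KE = p²/(2m) = (7.841 × 10⁻²⁶)² / (2 × 9.109 × 10⁻³¹) = 3.375 × 10⁻²¹ J = 3.38 × 10⁻²¹ J.

KE = 3.38 × 10⁻²¹ J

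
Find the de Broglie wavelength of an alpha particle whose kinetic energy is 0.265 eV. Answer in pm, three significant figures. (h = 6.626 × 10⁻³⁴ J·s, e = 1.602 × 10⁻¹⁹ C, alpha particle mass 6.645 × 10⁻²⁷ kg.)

KE = 0.265 eV = 4.245 × 10⁻²⁰ J.
p = √(2mKE) = √(2 × 6.645 × 10⁻²⁷ × 4.245 × 10⁻²⁰) = 2.375 × 10⁻²³ kg·m/s.
λ = h/p = 6.626 × 10⁻³⁴ / 2.375 × 10⁻²³ = 2.79 × 10⁻¹¹ m = 27.9 pm.

λ = 27.9 pm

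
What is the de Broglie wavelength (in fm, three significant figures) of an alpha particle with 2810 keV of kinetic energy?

KE = 2810 keV = 4.502 × 10⁻¹³ J.
p = √(2mKE) = √(2 × 6.645 × 10⁻²⁷ × 4.502 × 10⁻¹³) = 7.735 × 10⁻²⁰ kg·m/s.
λ = h/p = 6.626 × 10⁻³⁴ / 7.735 × 10⁻²⁰ = 8.57 × 10⁻¹⁵ m = 8.57 fm.

λ = 8.57 fm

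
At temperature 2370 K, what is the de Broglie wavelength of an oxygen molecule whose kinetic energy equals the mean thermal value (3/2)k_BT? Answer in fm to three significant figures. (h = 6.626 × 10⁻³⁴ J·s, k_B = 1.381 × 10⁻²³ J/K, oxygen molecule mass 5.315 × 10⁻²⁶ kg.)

KE = (3/2)k_BT = 1.5 × 1.381 × 10⁻²³ × 2370 = 4.909 × 10⁻²⁰ J.
p = √(2mKE) = √(2 × 5.315 × 10⁻²⁶ × 4.909 × 10⁻²⁰) = 7.224 × 10⁻²³ kg·m/s.
λ = h/p = 9.17 × 10⁻¹² m = 9170 fm.

λ = 9170 fm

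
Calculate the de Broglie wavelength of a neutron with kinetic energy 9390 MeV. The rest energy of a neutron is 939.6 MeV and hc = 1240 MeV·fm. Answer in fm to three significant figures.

Total energy E = KE + m₀c² = 9390 + 939.6 = 10329.6 MeV.
(pc)² = E² − (m₀c²)² = (10329.6)² − (939.6)² = 1.058 × 10⁸ MeV², so pc = 1.029 × 10⁴ MeV.
λ = hc/(pc) = 1240 MeV·fm / 1.029 × 10⁴ MeV = 0.121 fm.

λ = 0.121 fm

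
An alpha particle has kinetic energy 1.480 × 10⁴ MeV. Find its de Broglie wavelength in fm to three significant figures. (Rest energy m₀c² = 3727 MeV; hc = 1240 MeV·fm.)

Total energy E = KE + m₀c² = 1.480 × 10⁴ + 3727 = 18527 MeV.
(pc)² = E² − (m₀c²)² = (18527)² − (3727)² = 3.294 × 10⁸ MeV², so pc = 1.815 × 10⁴ MeV.
λ = hc/(pc) = 1240 MeV·fm / 1.815 × 10⁴ MeV = 0.0683 fm.

λ = 0.0683 fm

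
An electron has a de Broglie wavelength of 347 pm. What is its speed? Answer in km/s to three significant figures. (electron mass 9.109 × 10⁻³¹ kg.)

p = h/λ = 6.626 × 10⁻³⁴ / 3.470 × 10⁻¹⁰ = 1.910 × 10⁻²⁴ kg·m/s.
v = p/m = 1.910 × 10⁻²⁴ / 9.109 × 10⁻³¹ = 2.10 × 10⁶ m/s = 2100 km/s.

v = 2100 km/s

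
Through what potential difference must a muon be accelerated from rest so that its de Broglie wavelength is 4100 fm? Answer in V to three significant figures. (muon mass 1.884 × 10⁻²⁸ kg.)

p = h/λ = 6.626 × 10⁻³⁴ / 4.100 × 10⁻¹² = 1.616 × 10⁻²² kg·m/s.
KE = p²/(2m) = 6.931 × 10⁻¹⁷ J.
V = KE/e = 6.931 × 10⁻¹⁷ / (1.602 × 10⁻¹⁹) = 433 V.

V = 433 V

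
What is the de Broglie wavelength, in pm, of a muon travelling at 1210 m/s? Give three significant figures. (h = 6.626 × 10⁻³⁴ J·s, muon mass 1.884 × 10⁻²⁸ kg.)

p = mv = 1.884 × 10⁻²⁸ × 1210 = 2.280 × 10⁻²⁵ kg·m/s.
λ = h/p = 6.626 × 10⁻³⁴ / 2.280 × 10⁻²⁵ = 2.91 × 10⁻⁹ m = 2910 pm.

λ = 2910 pm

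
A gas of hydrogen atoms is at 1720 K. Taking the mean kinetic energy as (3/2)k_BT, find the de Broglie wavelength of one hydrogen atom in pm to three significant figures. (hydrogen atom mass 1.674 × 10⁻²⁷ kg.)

KE = (3/2)k_BT = 1.5 × 1.381 × 10⁻²³ × 1720 = 3.563 × 10⁻²⁰ J.
p = √(2mKE) = √(2 × 1.674 × 10⁻²⁷ × 3.563 × 10⁻²⁰) = 1.092 × 10⁻²³ kg·m/s.
λ = h/p = 6.07 × 10⁻¹¹ m = 60.7 pm.

λ = 60.7 pm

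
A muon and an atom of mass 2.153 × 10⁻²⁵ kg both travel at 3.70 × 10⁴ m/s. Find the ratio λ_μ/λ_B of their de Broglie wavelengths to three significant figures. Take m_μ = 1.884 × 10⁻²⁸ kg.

At fixed v, p = mv so λ = h/(mv) ∝ 1/m.
λ_μ/λ_B = m_B/m_μ = 2.153 × 10⁻²⁵/1.884 × 10⁻²⁸ = 1140.

λ_μ/λ_B = 1140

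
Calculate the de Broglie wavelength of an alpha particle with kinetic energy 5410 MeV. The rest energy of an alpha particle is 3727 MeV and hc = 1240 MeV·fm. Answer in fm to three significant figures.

Total energy E = KE + m₀c² = 5410 + 3727 = 9137 MeV.
(pc)² = E² − (m₀c²)² = (9137)² − (3727)² = 6.959 × 10⁷ MeV², so pc = 8342 MeV.
λ = hc/(pc) = 1240 MeV·fm / 8342 MeV = 0.149 fm.

λ = 0.149 fm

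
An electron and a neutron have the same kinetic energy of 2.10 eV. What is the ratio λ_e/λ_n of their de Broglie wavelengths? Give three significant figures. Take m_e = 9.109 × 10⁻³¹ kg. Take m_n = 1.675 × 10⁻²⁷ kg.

λ_e/λ_n = 42.9

At fixed KE, p = √(2mKE) so λ = h/p ∝ 1/√m.
λ_e/λ_n = √(m_n/m_e) = √(1.675 × 10⁻²⁷/9.109 × 10⁻³¹) = √(1839) = 42.9.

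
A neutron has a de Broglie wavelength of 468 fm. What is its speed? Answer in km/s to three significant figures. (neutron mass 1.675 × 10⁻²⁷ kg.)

v = 845 km/s

p = h/λ = 6.626 × 10⁻³⁴ / 4.680 × 10⁻¹³ = 1.416 × 10⁻²¹ kg·m/s.
v = p/m = 1.416 × 10⁻²¹ / 1.675 × 10⁻²⁷ = 8.45 × 10⁵ m/s = 845 km/s.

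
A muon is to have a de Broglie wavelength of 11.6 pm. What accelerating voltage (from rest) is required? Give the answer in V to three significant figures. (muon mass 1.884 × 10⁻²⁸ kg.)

V = 54.1 V

p = h/λ = 6.626 × 10⁻³⁴ / 1.160 × 10⁻¹¹ = 5.712 × 10⁻²³ kg·m/s.
KE = p²/(2m) = 8.659 × 10⁻¹⁸ J.
V = KE/e = 8.659 × 10⁻¹⁸ / (1.602 × 10⁻¹⁹) = 54.1 V.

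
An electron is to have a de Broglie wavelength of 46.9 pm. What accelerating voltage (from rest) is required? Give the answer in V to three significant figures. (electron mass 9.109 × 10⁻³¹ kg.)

p = h/λ = 6.626 × 10⁻³⁴ / 4.690 × 10⁻¹¹ = 1.413 × 10⁻²³ kg·m/s.
KE = p²/(2m) = 1.096 × 10⁻¹⁶ J.
V = KE/e = 1.096 × 10⁻¹⁶ / (1.602 × 10⁻¹⁹) = 684 V.

V = 684 V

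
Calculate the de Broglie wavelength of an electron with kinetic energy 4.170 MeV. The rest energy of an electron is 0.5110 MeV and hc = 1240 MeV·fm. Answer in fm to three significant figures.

λ = 266 fm

Total energy E = KE + m₀c² = 4.170 + 0.5110 = 4.6810 MeV.
(pc)² = E² − (m₀c²)² = (4.6810)² − (0.5110)² = 21.65 MeV², so pc = 4.653 MeV.
λ = hc/(pc) = 1240 MeV·fm / 4.653 MeV = 266 fm.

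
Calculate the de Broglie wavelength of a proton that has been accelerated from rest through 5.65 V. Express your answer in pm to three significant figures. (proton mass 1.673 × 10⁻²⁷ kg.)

KE = eV = 1.602 × 10⁻¹⁹ × 5.650 = 9.051 × 10⁻¹⁹ J.
p = √(2mKE) = √(2 × 1.673 × 10⁻²⁷ × 9.051 × 10⁻¹⁹) = 5.503 × 10⁻²³ kg·m/s.
λ = h/p = 6.626 × 10⁻³⁴ / 5.503 × 10⁻²³ = 1.20 × 10⁻¹¹ m = 12.0 pm.

λ = 12.0 pm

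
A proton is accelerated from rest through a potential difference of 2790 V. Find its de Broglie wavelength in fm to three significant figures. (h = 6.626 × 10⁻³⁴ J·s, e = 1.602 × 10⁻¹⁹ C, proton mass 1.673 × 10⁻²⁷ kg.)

KE = eV = 1.602 × 10⁻¹⁹ × 2790 = 4.470 × 10⁻¹⁶ J.
p = √(2mKE) = √(2 × 1.673 × 10⁻²⁷ × 4.470 × 10⁻¹⁶) = 1.223 × 10⁻²¹ kg·m/s.
λ = h/p = 6.626 × 10⁻³⁴ / 1.223 × 10⁻²¹ = 5.42 × 10⁻¹³ m = 542 fm.

λ = 542 fm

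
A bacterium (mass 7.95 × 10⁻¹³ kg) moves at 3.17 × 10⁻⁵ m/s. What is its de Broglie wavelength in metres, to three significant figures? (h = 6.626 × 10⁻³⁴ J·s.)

p = mv = 7.95 × 10⁻¹³ × 3.17 × 10⁻⁵ = 2.520 × 10⁻¹⁷ kg·m/s.
λ = h/p = 6.626 × 10⁻³⁴ / 2.520 × 10⁻¹⁷ = 2.63 × 10⁻¹⁷ m.

λ = 2.63 × 10⁻¹⁷ m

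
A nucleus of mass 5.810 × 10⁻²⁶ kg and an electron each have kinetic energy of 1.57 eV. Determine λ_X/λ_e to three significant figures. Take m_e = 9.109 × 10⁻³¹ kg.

λ_X/λ_e = 3.96 × 10⁻³

At fixed KE, p = √(2mKE) so λ = h/p ∝ 1/√m.
λ_X/λ_e = √(m_e/m_X) = √(9.109 × 10⁻³¹/5.810 × 10⁻²⁶) = √(1.568 × 10⁻⁵) = 3.96 × 10⁻³.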